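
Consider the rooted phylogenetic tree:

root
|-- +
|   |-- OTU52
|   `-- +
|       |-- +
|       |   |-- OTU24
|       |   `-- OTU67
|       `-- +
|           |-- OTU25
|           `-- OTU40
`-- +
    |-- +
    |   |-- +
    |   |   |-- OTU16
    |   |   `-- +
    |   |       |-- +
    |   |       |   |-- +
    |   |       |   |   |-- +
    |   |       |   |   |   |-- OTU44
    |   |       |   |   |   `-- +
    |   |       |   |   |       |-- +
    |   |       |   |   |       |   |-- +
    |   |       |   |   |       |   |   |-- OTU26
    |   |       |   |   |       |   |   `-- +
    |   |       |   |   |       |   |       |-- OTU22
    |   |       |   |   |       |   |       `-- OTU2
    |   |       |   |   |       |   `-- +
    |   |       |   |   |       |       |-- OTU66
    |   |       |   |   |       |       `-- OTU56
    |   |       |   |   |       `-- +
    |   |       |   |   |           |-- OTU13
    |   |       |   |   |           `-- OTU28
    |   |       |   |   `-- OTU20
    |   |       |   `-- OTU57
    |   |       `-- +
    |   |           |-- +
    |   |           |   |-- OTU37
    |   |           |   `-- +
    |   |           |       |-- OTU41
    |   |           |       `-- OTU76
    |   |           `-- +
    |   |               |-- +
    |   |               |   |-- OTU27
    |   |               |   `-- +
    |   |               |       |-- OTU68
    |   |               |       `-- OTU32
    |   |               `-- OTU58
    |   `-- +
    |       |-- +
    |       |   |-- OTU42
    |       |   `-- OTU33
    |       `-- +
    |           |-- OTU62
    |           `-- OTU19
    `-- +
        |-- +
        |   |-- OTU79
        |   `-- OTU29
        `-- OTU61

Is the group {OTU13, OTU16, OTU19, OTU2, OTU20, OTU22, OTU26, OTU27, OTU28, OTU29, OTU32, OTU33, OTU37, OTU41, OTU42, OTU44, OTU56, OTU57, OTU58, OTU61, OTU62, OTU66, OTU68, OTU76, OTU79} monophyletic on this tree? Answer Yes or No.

Yes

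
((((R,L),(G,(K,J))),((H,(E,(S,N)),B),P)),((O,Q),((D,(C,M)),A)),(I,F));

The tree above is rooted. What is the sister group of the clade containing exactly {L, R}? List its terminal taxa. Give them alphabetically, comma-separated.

The clade containing exactly {L, R} attaches to the tree at the node subtending ((R,L),(G,(K,J))).
The other lineage descending from that same node — the sister group — is (G,(K,J)); its 3 tips in alphabetical order are the answer.

G, J, K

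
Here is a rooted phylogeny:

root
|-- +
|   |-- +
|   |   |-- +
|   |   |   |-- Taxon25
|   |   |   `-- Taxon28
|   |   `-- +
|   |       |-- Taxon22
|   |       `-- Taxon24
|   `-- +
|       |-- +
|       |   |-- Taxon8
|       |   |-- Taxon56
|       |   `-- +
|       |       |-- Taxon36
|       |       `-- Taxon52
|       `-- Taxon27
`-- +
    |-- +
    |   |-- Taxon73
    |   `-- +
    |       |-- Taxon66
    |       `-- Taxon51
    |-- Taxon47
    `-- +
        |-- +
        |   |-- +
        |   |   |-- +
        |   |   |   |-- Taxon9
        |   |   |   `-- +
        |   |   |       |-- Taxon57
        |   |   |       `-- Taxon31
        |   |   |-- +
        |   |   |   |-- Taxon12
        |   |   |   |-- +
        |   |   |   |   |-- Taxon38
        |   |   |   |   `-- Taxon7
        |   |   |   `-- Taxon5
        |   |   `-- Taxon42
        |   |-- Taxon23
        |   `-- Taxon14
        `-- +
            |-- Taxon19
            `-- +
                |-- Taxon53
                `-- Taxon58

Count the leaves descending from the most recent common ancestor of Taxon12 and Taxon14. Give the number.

10

The MRCA of Taxon12 and Taxon14 is the node subtending (((Taxon9,(Taxon57,Taxon31)),(Taxon12,(Taxon38,Taxon7),Taxon5),Taxon42),Taxon23,Taxon14).
That clade contains 10 terminal taxa: Taxon12, Taxon14, Taxon23, Taxon31, Taxon38, Taxon42, Taxon5, Taxon57, Taxon7, Taxon9.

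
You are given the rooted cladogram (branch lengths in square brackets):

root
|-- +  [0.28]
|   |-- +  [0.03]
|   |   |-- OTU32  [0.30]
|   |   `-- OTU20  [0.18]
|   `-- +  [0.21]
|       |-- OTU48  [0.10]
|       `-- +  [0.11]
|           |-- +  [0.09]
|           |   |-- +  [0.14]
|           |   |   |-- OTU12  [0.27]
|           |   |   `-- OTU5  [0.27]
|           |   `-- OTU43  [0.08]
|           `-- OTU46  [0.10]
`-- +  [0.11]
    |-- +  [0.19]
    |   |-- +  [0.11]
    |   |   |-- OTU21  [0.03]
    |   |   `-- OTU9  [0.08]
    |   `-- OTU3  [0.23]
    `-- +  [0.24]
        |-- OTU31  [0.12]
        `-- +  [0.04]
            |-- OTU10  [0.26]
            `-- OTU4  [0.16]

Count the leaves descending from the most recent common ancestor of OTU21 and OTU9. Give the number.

2

The MRCA of OTU21 and OTU9 is the node subtending (OTU21,OTU9).
That clade contains 2 terminal taxa: OTU21, OTU9.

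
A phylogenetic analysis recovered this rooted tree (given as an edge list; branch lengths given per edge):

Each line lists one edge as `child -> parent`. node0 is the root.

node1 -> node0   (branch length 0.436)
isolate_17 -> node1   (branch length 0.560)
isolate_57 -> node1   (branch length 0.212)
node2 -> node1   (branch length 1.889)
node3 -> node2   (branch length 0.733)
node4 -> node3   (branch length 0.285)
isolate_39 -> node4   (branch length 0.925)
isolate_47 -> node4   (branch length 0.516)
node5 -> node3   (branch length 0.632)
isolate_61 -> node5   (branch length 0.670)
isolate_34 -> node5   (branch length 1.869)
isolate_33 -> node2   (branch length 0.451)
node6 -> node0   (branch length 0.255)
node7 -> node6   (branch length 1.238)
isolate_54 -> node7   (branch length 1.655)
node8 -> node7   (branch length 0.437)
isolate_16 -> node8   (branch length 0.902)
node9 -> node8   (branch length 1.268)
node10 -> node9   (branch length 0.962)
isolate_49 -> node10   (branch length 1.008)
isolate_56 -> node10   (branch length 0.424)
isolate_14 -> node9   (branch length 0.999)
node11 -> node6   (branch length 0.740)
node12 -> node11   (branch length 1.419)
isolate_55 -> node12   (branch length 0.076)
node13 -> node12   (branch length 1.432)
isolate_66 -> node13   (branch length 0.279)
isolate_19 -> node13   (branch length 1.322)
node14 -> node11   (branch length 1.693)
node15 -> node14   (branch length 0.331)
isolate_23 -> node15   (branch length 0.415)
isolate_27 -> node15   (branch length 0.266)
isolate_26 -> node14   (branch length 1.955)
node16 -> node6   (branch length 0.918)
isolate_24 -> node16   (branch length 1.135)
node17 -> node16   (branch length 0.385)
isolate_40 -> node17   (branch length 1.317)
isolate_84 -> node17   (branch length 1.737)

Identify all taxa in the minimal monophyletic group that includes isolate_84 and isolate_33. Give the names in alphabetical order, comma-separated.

Tracing isolate_84: it sits inside (isolate_40,isolate_84).
Tracing isolate_33: it sits inside (((isolate_39,isolate_47),(isolate_61,isolate_34)),isolate_33).
The smallest clade enclosing both is the whole tree (their MRCA is the root), so the answer is all 21 tips in alphabetical order.

isolate_14, isolate_16, isolate_17, isolate_19, isolate_23, isolate_24, isolate_26, isolate_27, isolate_33, isolate_34, isolate_39, isolate_40, isolate_47, isolate_49, isolate_54, isolate_55, isolate_56, isolate_57, isolate_61, isolate_66, isolate_84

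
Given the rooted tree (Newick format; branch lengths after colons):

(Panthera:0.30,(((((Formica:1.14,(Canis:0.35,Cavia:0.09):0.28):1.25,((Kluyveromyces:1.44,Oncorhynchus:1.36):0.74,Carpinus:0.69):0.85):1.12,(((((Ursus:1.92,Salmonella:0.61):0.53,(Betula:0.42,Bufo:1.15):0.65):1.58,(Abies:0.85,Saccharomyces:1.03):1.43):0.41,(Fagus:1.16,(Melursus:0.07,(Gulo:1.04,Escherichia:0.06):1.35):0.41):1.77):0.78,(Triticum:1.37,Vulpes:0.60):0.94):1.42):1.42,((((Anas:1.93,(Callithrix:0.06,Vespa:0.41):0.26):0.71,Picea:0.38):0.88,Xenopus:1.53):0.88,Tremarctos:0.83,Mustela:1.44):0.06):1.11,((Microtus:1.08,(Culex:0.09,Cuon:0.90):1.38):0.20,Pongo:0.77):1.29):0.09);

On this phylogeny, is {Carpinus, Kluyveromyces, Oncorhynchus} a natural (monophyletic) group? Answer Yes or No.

Yes

The most recent common ancestor of these taxa subtends ((Kluyveromyces,Oncorhynchus),Carpinus).
That clade has exactly 3 tips — every listed taxon and nothing else — so the group is monophyletic.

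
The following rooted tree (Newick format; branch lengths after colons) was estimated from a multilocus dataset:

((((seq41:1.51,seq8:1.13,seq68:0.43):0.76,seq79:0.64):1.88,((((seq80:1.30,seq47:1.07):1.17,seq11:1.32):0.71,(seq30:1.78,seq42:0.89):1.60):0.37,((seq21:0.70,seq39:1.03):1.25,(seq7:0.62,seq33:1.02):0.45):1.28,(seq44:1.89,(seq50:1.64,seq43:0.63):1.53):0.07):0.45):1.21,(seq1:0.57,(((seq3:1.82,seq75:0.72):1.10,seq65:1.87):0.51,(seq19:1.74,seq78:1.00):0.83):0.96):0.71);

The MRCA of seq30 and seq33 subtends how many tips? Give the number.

The MRCA of seq30 and seq33 is the node subtending ((((seq80,seq47),seq11),(seq30,seq42)),((seq21,seq39),(seq7,seq33)),(seq44,(seq50,seq43))).
That clade contains 12 terminal taxa: seq11, seq21, seq30, seq33, seq39, seq42, seq43, seq44, seq47, seq50, seq7, seq80.

12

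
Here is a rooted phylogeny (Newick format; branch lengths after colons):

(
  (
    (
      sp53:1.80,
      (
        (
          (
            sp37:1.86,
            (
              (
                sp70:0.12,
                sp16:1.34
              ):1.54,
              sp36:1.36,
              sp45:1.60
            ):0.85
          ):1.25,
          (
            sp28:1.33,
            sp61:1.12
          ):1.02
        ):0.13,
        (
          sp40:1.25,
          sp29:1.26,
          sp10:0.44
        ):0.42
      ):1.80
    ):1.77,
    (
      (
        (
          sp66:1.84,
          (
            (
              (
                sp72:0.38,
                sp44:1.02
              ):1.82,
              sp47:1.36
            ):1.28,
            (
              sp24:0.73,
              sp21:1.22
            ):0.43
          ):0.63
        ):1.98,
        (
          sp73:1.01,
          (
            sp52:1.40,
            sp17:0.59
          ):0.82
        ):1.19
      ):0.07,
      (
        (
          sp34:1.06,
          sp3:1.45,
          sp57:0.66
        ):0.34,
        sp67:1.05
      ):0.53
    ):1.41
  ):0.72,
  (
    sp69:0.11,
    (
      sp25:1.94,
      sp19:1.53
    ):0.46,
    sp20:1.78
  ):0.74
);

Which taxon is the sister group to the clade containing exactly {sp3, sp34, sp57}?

sp67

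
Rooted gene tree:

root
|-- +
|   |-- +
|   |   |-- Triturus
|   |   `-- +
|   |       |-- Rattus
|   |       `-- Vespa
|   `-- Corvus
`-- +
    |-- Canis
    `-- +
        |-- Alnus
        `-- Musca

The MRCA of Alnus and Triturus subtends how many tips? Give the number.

7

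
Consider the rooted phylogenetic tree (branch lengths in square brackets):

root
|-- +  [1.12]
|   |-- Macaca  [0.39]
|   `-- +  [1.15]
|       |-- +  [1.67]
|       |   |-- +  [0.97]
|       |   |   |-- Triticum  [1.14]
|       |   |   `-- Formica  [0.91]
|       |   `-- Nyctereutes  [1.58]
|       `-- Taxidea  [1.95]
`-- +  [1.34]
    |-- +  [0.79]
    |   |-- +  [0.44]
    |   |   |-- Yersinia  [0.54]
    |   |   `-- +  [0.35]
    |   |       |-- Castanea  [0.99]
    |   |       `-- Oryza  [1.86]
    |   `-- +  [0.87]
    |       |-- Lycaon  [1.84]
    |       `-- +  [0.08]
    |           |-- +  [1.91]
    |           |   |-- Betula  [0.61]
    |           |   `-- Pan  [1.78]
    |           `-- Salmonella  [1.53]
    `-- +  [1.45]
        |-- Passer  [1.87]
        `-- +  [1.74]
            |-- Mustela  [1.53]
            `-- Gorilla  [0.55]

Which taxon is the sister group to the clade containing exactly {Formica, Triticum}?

Nyctereutes

The clade containing exactly {Formica, Triticum} attaches to the tree at the node subtending ((Triticum,Formica),Nyctereutes).
The other lineage descending from that same node — the sister group — is the single tip Nyctereutes.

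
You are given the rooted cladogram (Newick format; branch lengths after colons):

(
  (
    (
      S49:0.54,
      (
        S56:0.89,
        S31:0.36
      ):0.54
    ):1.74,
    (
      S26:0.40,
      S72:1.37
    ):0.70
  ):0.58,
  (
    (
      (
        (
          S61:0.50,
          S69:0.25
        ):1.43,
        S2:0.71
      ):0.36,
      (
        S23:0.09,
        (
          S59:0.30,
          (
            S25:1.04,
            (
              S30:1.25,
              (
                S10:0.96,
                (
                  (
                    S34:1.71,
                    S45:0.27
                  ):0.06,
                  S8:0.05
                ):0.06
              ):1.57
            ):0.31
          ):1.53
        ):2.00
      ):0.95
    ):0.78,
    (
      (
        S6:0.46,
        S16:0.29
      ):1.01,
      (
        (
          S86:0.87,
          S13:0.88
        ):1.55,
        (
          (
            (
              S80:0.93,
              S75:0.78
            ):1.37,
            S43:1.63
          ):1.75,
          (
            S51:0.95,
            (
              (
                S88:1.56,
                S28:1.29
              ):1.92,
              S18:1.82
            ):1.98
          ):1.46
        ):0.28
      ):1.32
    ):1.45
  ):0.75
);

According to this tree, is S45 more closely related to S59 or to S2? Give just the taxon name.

The MRCA of S45 and S59 subtends (S59,(S25,(S30,(S10,((S34,S45),S8))))) (7 taxa).
The MRCA of S45 and S2 subtends (((S61,S69),S2),(S23,(S59,(S25,(S30,(S10,((S34,S45),S8))))))) (11 taxa).
The first is nested inside the second, so S45 shares a more recent common ancestor with S59.

S59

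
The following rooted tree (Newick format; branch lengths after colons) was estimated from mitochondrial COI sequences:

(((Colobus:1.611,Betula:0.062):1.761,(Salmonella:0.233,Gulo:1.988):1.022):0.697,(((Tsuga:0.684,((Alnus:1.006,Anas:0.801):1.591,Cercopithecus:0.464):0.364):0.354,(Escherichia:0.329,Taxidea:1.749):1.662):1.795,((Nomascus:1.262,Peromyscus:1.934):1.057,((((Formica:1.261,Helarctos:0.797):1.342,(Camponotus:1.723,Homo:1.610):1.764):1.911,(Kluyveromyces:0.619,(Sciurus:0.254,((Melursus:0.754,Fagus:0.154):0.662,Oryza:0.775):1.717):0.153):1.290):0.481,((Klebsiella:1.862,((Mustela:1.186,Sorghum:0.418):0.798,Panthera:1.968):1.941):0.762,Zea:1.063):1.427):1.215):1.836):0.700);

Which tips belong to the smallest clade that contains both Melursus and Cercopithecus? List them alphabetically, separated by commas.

Alnus, Anas, Camponotus, Cercopithecus, Escherichia, Fagus, Formica, Helarctos, Homo, Klebsiella, Kluyveromyces, Melursus, Mustela, Nomascus, Oryza, Panthera, Peromyscus, Sciurus, Sorghum, Taxidea, Tsuga, Zea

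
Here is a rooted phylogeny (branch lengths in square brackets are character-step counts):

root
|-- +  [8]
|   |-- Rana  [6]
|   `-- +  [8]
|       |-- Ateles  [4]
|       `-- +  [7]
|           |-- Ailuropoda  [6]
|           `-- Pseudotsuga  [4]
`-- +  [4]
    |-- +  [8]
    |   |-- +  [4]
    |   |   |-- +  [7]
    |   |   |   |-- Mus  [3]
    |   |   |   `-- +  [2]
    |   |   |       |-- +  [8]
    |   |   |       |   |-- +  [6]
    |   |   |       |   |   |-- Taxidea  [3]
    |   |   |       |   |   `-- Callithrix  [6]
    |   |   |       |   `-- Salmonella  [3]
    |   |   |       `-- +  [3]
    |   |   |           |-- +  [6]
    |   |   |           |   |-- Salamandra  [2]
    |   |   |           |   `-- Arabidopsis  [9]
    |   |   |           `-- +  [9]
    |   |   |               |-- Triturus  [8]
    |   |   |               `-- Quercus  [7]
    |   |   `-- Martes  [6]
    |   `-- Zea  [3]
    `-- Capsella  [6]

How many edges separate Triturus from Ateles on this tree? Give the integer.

11

The MRCA of Triturus and Ateles is the root of the tree.
From Triturus up to that node: 8 branches. From Ateles up to the same node: 3 branches. Total: 8 + 3 = 11.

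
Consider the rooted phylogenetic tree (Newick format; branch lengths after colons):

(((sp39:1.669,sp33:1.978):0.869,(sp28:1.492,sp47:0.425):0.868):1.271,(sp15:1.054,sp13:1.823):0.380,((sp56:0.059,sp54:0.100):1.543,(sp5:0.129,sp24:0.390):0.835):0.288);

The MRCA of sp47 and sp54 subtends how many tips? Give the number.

The MRCA of sp47 and sp54 is the root, so the clade is the entire tree.
That clade contains 10 terminal taxa: sp13, sp15, sp24, sp28, sp33, sp39, sp47, sp5, sp54, sp56.

10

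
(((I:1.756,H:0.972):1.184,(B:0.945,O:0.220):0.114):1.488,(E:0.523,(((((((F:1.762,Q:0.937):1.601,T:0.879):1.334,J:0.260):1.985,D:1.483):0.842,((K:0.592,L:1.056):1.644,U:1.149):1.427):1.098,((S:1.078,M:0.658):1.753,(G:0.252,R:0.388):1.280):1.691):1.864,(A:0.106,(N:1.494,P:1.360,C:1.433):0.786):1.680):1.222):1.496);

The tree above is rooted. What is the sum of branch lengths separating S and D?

7.945

The path runs S → … → MRCA → … → D; the MRCA is the node subtending ((((((F,Q),T),J),D),((K,L),U)),((S,M),(G,R))).
Branch lengths along that path: 1.078 + 1.753 + 1.691 + 1.098 + 0.842 + 1.483 = 7.945.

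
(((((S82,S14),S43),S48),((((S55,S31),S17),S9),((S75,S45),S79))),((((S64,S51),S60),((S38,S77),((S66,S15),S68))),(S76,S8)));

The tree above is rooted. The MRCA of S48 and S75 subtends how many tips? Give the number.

The MRCA of S48 and S75 is the node subtending ((((S82,S14),S43),S48),((((S55,S31),S17),S9),((S75,S45),S79))).
That clade contains 11 terminal taxa: S14, S17, S31, S43, S45, S48, S55, S75, S79, S82, S9.

11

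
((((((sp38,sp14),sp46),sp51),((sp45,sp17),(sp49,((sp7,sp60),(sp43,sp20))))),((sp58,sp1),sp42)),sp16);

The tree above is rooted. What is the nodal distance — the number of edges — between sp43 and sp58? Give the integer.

9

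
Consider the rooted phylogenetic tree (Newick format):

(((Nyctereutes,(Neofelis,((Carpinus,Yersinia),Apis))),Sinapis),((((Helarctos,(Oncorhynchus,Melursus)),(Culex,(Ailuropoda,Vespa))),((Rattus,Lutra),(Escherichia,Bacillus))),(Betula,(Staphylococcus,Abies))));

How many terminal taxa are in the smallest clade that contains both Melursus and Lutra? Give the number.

The MRCA of Melursus and Lutra is the node subtending (((Helarctos,(Oncorhynchus,Melursus)),(Culex,(Ailuropoda,Vespa))),((Rattus,Lutra),(Escherichia,Bacillus))).
That clade contains 10 terminal taxa: Ailuropoda, Bacillus, Culex, Escherichia, Helarctos, Lutra, Melursus, Oncorhynchus, Rattus, Vespa.

10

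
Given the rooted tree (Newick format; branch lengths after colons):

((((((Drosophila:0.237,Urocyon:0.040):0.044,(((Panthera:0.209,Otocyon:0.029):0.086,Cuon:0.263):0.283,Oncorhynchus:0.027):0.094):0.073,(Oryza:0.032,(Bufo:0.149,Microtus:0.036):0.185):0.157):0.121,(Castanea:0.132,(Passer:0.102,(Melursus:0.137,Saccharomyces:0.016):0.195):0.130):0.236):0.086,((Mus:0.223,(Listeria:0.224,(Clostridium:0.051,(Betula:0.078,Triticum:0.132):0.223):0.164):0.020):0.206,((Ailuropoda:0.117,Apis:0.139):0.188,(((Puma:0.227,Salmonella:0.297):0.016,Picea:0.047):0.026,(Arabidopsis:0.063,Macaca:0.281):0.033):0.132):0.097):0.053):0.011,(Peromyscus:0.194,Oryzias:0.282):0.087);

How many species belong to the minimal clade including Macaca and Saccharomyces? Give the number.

25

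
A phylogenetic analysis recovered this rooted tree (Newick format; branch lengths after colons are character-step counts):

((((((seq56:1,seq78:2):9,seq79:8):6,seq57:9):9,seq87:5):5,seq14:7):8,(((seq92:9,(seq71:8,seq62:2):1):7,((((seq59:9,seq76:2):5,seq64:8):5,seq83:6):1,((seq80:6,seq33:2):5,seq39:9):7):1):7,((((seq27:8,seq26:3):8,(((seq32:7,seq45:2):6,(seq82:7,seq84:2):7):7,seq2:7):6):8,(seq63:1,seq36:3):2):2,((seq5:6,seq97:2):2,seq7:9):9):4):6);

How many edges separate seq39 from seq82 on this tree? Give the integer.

The MRCA of seq39 and seq82 is the node subtending (((seq92,(seq71,seq62)),((((seq59,seq76),seq64),seq83),((seq80,seq33),seq39))),((((seq27,seq26),(((seq32,seq45),(seq82,seq84)),seq2)),(seq63,seq36)),((seq5,seq97),seq7))).
From seq39 up to that node: 4 branches. From seq82 up to the same node: 7 branches. Total: 4 + 7 = 11.

11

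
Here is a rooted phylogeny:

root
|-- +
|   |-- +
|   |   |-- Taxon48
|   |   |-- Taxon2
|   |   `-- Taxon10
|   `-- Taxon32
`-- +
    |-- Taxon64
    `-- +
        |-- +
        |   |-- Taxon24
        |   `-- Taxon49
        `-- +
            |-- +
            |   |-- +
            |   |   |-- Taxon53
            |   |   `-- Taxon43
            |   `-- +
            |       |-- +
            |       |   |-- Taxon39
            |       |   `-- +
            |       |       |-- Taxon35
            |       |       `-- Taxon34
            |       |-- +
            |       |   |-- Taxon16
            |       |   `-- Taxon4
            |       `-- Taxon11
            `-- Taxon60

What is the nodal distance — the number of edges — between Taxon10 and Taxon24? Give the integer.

The MRCA of Taxon10 and Taxon24 is the root of the tree.
From Taxon10 up to that node: 3 branches. From Taxon24 up to the same node: 4 branches. Total: 3 + 4 = 7.

7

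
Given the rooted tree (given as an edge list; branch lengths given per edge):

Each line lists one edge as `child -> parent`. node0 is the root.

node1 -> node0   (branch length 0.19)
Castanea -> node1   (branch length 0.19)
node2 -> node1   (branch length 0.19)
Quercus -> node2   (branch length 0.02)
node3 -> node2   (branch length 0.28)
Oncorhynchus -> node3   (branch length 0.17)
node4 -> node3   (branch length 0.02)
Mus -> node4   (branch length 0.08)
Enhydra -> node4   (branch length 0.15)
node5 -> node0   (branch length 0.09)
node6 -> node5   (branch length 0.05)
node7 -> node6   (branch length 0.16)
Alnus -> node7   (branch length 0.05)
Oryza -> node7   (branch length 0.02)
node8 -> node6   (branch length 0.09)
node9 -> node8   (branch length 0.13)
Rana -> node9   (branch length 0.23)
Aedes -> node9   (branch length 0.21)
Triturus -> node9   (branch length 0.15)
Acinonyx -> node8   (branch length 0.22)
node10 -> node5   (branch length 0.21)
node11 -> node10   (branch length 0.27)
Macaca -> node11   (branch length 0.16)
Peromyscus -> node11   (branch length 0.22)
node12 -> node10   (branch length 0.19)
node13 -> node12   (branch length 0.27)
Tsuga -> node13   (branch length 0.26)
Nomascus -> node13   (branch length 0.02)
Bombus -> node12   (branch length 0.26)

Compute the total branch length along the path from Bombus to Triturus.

1.08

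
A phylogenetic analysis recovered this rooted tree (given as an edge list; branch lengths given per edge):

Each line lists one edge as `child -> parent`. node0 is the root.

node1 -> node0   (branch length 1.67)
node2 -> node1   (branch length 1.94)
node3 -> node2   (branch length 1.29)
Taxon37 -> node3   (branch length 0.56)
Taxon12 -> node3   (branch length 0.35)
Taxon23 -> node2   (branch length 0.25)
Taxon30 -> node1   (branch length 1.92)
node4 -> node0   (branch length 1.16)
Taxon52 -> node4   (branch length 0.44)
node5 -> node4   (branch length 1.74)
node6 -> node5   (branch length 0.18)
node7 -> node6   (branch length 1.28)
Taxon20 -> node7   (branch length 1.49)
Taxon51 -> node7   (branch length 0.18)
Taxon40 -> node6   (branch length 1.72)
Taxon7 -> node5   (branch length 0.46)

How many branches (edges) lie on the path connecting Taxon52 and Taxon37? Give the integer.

The MRCA of Taxon52 and Taxon37 is the root of the tree.
From Taxon52 up to that node: 2 branches. From Taxon37 up to the same node: 4 branches. Total: 2 + 4 = 6.

6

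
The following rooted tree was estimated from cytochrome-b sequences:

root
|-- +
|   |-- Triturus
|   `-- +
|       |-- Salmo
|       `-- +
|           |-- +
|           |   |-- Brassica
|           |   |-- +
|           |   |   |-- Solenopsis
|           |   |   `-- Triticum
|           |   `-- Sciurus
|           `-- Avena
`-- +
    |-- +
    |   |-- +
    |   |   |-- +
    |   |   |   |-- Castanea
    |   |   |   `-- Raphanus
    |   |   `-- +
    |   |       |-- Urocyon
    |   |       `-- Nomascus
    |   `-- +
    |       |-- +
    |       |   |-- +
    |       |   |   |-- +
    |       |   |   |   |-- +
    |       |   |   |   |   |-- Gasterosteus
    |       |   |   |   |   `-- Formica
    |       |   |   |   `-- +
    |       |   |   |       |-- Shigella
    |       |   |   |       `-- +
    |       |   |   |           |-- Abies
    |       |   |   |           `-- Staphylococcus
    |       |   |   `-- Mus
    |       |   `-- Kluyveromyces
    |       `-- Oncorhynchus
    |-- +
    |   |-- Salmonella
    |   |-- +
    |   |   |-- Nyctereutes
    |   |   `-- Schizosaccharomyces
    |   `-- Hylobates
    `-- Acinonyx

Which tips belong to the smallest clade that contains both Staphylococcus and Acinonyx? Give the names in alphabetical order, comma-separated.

Abies, Acinonyx, Castanea, Formica, Gasterosteus, Hylobates, Kluyveromyces, Mus, Nomascus, Nyctereutes, Oncorhynchus, Raphanus, Salmonella, Schizosaccharomyces, Shigella, Staphylococcus, Urocyon

Tracing Staphylococcus: it sits inside (Abies,Staphylococcus).
Tracing Acinonyx: it sits inside ((((Castanea,Raphanus),(Urocyon,Nomascus)),(((((Gasterosteus,Formica),(Shigella,(Abies,Staphylococcus))),Mus),Kluyveromyces),Oncorhynchus)),(Salmonella,(Nyctereutes,Schizosaccharomyces),Hylobates),Acinonyx).
The smallest clade enclosing both is ((((Castanea,Raphanus),(Urocyon,Nomascus)),(((((Gasterosteus,Formica),(Shigella,(Abies,Staphylococcus))),Mus),Kluyveromyces),Oncorhynchus)),(Salmonella,(Nyctereutes,Schizosaccharomyces),Hylobates),Acinonyx); the answer is its 17 terminal taxa in alphabetical order.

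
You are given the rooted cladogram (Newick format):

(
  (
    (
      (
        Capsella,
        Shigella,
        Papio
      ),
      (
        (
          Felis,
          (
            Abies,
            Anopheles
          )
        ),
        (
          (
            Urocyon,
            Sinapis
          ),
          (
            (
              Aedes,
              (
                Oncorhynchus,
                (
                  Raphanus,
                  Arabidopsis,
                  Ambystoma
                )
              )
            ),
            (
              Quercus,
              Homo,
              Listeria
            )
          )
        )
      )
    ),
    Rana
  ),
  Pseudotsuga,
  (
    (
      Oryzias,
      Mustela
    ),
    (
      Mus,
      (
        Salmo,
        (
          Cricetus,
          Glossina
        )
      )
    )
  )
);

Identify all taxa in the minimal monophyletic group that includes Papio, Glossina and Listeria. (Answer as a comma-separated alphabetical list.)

Tracing Papio: it sits inside (Capsella,Shigella,Papio).
Tracing Glossina: it sits inside (Cricetus,Glossina).
Tracing Listeria: it sits inside (Quercus,Homo,Listeria).
The smallest clade enclosing all 3 is the whole tree (their MRCA is the root), so the answer is all 24 tips in alphabetical order.

Abies, Aedes, Ambystoma, Anopheles, Arabidopsis, Capsella, Cricetus, Felis, Glossina, Homo, Listeria, Mus, Mustela, Oncorhynchus, Oryzias, Papio, Pseudotsuga, Quercus, Rana, Raphanus, Salmo, Shigella, Sinapis, Urocyon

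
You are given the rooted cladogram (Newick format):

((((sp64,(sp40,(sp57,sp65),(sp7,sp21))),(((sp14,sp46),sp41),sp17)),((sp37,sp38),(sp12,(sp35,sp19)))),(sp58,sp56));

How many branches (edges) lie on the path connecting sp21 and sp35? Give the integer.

The MRCA of sp21 and sp35 is the node subtending (((sp64,(sp40,(sp57,sp65),(sp7,sp21))),(((sp14,sp46),sp41),sp17)),((sp37,sp38),(sp12,(sp35,sp19)))).
From sp21 up to that node: 5 branches. From sp35 up to the same node: 4 branches. Total: 5 + 4 = 9.

9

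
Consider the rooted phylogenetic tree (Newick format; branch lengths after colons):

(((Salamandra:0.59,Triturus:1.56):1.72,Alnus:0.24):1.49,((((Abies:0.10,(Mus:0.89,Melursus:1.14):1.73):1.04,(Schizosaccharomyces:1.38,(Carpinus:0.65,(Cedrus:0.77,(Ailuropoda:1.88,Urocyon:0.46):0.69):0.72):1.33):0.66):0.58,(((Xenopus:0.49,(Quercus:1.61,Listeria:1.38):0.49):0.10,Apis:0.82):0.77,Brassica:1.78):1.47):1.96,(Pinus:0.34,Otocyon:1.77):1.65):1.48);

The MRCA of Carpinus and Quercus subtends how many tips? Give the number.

13

The MRCA of Carpinus and Quercus is the node subtending (((Abies,(Mus,Melursus)),(Schizosaccharomyces,(Carpinus,(Cedrus,(Ailuropoda,Urocyon))))),(((Xenopus,(Quercus,Listeria)),Apis),Brassica)).
That clade contains 13 terminal taxa: Abies, Ailuropoda, Apis, Brassica, Carpinus, Cedrus, Listeria, Melursus, Mus, Quercus, Schizosaccharomyces, Urocyon, Xenopus.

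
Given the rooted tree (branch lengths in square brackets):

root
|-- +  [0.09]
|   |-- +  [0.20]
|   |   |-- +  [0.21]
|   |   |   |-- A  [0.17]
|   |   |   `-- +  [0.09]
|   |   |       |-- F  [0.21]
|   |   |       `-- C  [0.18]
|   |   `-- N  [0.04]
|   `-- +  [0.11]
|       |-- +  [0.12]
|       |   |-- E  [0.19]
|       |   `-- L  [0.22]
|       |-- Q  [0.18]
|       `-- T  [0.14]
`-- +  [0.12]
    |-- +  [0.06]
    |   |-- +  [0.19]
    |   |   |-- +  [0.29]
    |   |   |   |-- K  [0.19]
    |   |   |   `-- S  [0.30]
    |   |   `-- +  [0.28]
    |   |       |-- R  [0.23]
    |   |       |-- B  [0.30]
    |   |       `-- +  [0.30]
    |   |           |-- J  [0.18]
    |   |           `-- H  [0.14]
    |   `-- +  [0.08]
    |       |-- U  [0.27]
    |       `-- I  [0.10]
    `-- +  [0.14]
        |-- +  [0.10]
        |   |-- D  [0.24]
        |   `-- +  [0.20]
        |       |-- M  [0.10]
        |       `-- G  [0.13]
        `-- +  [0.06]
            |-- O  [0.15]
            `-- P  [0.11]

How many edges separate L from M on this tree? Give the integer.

The MRCA of L and M is the root of the tree.
From L up to that node: 4 branches. From M up to the same node: 5 branches. Total: 4 + 5 = 9.

9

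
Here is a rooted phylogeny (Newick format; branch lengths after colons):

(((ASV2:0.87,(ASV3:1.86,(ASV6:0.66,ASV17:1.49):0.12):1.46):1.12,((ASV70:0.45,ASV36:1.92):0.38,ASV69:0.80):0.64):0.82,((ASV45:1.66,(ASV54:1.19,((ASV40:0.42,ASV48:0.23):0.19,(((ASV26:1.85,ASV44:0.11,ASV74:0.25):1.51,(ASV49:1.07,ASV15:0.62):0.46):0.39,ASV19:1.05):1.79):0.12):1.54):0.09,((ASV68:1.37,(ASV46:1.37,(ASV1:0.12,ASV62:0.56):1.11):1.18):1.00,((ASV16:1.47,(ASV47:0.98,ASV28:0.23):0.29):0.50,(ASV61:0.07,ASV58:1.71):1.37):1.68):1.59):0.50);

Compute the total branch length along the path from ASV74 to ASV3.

11.45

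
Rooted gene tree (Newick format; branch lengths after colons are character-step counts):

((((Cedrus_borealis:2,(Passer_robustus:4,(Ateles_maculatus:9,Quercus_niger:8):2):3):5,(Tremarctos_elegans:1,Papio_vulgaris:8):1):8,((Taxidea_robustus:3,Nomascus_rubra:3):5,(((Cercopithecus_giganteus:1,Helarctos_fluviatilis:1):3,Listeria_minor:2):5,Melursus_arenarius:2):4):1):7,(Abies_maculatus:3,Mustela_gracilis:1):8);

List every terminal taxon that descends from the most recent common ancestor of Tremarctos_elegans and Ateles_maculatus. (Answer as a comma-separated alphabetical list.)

Ateles_maculatus, Cedrus_borealis, Papio_vulgaris, Passer_robustus, Quercus_niger, Tremarctos_elegans

Tracing Tremarctos_elegans: it sits inside (Tremarctos_elegans,Papio_vulgaris).
Tracing Ateles_maculatus: it sits inside (Ateles_maculatus,Quercus_niger).
The smallest clade enclosing both is ((Cedrus_borealis,(Passer_robustus,(Ateles_maculatus,Quercus_niger))),(Tremarctos_elegans,Papio_vulgaris)); the answer is its 6 terminal taxa in alphabetical order.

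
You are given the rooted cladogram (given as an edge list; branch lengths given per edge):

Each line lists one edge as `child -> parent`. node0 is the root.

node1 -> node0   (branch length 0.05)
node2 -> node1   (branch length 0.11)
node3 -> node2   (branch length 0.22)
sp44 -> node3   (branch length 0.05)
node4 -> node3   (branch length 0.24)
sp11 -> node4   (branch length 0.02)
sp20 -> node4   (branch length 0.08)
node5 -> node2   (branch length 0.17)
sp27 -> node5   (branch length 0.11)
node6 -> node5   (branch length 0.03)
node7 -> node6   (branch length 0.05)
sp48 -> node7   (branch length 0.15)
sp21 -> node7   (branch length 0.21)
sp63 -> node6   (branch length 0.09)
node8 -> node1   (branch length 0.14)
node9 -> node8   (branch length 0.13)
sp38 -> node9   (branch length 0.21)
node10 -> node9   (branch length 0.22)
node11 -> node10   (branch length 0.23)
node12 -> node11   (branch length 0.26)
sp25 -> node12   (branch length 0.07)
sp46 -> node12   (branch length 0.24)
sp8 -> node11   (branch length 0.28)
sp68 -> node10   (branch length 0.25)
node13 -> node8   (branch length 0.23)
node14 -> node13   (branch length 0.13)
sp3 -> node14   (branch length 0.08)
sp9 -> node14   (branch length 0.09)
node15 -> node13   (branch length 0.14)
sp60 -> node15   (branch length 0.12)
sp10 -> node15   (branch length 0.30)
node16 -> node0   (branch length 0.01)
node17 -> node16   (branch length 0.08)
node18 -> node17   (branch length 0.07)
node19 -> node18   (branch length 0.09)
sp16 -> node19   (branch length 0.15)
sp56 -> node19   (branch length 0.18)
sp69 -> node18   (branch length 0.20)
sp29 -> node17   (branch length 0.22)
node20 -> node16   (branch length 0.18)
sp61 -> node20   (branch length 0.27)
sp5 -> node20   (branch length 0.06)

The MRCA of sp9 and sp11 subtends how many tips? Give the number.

The MRCA of sp9 and sp11 is the node subtending (((sp44,(sp11,sp20)),(sp27,((sp48,sp21),sp63))),((sp38,(((sp25,sp46),sp8),sp68)),((sp3,sp9),(sp60,sp10)))).
That clade contains 16 terminal taxa: sp10, sp11, sp20, sp21, sp25, sp27, sp3, sp38, sp44, sp46, sp48, sp60, sp63, sp68, sp8, sp9.

16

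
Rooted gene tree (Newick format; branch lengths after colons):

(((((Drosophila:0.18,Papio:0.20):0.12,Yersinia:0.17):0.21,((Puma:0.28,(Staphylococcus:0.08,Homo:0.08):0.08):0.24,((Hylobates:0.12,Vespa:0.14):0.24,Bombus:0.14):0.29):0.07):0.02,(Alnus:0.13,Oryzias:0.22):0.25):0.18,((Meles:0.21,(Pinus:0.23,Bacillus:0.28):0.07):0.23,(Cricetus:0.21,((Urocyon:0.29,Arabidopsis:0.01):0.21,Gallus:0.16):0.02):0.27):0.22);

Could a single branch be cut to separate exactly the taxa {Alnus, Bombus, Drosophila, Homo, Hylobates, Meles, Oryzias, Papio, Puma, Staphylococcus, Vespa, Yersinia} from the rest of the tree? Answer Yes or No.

No

The MRCA of the listed taxa is the root, so the smallest clade containing them is the whole tree.
That clade also contains Arabidopsis, Bacillus, Cricetus, Gallus, Pinus, Urocyon, which are not in the proposed group, so the group is not monophyletic.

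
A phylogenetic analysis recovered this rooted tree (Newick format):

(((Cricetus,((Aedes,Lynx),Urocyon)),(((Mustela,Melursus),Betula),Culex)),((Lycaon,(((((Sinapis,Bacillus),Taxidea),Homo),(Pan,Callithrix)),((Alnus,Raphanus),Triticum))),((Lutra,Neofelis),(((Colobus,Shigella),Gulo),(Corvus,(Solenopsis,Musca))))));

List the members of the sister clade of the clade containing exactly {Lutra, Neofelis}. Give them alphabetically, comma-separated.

The clade containing exactly {Lutra, Neofelis} attaches to the tree at the node subtending ((Lutra,Neofelis),(((Colobus,Shigella),Gulo),(Corvus,(Solenopsis,Musca)))).
The other lineage descending from that same node — the sister group — is (((Colobus,Shigella),Gulo),(Corvus,(Solenopsis,Musca))); its 6 tips in alphabetical order are the answer.

Colobus, Corvus, Gulo, Musca, Shigella, Solenopsis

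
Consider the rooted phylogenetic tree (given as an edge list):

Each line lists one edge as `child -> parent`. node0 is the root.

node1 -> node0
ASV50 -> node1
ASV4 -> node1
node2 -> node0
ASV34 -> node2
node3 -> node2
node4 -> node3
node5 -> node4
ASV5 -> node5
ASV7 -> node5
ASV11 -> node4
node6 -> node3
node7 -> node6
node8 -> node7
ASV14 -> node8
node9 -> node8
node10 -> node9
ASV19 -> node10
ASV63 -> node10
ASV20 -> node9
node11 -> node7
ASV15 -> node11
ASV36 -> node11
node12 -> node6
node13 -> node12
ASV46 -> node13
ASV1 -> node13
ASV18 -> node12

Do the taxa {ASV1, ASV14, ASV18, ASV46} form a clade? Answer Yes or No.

The MRCA of the listed taxa subtends (((ASV14,((ASV19,ASV63),ASV20)),(ASV15,ASV36)),((ASV46,ASV1),ASV18)).
That clade also contains ASV15, ASV19, ASV20, ASV36, ASV63, which are not in the proposed group, so the group is not monophyletic.

No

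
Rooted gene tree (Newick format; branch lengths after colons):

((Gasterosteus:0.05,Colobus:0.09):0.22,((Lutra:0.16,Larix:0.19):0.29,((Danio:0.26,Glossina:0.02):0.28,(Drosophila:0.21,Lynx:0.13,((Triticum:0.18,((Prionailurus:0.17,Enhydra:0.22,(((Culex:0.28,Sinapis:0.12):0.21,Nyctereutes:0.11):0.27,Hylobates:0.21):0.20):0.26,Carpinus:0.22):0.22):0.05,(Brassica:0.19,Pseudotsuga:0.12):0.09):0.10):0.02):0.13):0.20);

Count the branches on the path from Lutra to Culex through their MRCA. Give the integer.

The MRCA of Lutra and Culex is the node subtending ((Lutra,Larix),((Danio,Glossina),(Drosophila,Lynx,((Triticum,((Prionailurus,Enhydra,(((Culex,Sinapis),Nyctereutes),Hylobates)),Carpinus)),(Brassica,Pseudotsuga))))).
From Lutra up to that node: 2 branches. From Culex up to the same node: 10 branches. Total: 2 + 10 = 12.

12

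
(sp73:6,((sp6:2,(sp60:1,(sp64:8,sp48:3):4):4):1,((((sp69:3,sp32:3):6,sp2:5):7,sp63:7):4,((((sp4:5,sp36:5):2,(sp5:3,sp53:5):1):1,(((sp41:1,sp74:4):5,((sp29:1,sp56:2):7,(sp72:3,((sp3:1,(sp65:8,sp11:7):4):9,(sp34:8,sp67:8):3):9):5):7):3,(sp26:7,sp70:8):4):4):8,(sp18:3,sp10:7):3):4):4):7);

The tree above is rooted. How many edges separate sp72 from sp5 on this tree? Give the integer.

8

The MRCA of sp72 and sp5 is the node subtending (((sp4,sp36),(sp5,sp53)),(((sp41,sp74),((sp29,sp56),(sp72,((sp3,(sp65,sp11)),(sp34,sp67))))),(sp26,sp70))).
From sp72 up to that node: 5 branches. From sp5 up to the same node: 3 branches. Total: 5 + 3 = 8.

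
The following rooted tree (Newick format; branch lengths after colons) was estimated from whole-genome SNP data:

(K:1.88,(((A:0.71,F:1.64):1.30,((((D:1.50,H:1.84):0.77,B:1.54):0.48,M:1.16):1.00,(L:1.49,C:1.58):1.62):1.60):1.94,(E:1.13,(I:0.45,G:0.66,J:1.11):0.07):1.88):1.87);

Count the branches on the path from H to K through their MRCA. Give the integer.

The MRCA of H and K is the root of the tree.
From H up to that node: 7 branches. From K up to the same node: 1 branch. Total: 7 + 1 = 8.

8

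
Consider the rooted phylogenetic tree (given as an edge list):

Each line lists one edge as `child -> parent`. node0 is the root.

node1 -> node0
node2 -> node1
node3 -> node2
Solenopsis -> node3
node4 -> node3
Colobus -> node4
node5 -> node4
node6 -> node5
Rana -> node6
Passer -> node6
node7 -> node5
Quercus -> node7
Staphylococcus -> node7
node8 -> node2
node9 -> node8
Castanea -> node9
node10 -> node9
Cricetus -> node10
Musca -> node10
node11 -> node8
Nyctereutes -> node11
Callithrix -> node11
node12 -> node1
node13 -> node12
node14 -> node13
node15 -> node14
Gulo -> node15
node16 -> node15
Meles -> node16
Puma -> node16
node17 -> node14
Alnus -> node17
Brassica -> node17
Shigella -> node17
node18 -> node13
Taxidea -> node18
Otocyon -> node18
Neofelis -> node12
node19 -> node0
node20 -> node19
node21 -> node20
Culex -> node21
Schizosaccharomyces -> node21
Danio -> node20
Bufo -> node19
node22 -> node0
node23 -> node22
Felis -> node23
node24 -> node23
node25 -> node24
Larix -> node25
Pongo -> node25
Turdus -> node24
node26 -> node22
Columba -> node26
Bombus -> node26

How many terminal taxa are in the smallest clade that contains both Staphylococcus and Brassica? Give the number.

The MRCA of Staphylococcus and Brassica is the node subtending (((Solenopsis,(Colobus,((Rana,Passer),(Quercus,Staphylococcus)))),((Castanea,(Cricetus,Musca)),(Nyctereutes,Callithrix))),((((Gulo,(Meles,Puma)),(Alnus,Brassica,Shigella)),(Taxidea,Otocyon)),Neofelis)).
That clade contains 20 terminal taxa: Alnus, Brassica, Callithrix, Castanea, Colobus, Cricetus, Gulo, Meles, Musca, Neofelis, Nyctereutes, Otocyon, Passer, Puma, Quercus, Rana, Shigella, Solenopsis, Staphylococcus, Taxidea.

20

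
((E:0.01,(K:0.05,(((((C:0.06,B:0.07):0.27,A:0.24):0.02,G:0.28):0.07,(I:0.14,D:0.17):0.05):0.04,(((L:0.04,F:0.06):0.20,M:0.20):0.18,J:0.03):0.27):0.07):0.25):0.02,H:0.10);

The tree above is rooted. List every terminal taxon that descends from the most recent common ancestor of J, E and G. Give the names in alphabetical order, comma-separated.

Tracing J: it sits inside (((L,F),M),J).
Tracing E: it sits inside (E,(K,(((((C,B),A),G),(I,D)),(((L,F),M),J)))).
Tracing G: it sits inside (((C,B),A),G).
The smallest clade enclosing all 3 is (E,(K,(((((C,B),A),G),(I,D)),(((L,F),M),J)))); the answer is its 12 terminal taxa in alphabetical order.

A, B, C, D, E, F, G, I, J, K, L, M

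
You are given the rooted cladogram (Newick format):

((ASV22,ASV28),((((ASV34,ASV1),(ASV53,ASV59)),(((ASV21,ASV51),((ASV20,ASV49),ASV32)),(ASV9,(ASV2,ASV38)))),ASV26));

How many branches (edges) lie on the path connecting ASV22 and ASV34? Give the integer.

The MRCA of ASV22 and ASV34 is the root of the tree.
From ASV22 up to that node: 2 branches. From ASV34 up to the same node: 5 branches. Total: 2 + 5 = 7.

7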